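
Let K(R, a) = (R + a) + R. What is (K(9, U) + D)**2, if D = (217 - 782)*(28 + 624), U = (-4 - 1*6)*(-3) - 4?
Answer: 135671408896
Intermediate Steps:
U = 26 (U = (-4 - 6)*(-3) - 4 = -10*(-3) - 4 = 30 - 4 = 26)
K(R, a) = a + 2*R
D = -368380 (D = -565*652 = -368380)
(K(9, U) + D)**2 = ((26 + 2*9) - 368380)**2 = ((26 + 18) - 368380)**2 = (44 - 368380)**2 = (-368336)**2 = 135671408896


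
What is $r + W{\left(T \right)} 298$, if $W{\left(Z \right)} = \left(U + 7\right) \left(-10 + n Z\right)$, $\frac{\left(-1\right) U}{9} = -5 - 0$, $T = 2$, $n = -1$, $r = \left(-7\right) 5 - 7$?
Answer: $-185994$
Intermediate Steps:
$r = -42$ ($r = -35 - 7 = -42$)
$U = 45$ ($U = - 9 \left(-5 - 0\right) = - 9 \left(-5 + 0\right) = \left(-9\right) \left(-5\right) = 45$)
$W{\left(Z \right)} = -520 - 52 Z$ ($W{\left(Z \right)} = \left(45 + 7\right) \left(-10 - Z\right) = 52 \left(-10 - Z\right) = -520 - 52 Z$)
$r + W{\left(T \right)} 298 = -42 + \left(-520 - 104\right) 298 = -42 - 185952 = -185994$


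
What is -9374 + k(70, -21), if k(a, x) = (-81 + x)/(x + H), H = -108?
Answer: -403048/43 ≈ -9373.2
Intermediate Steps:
k(a, x) = (-81 + x)/(-108 + x) (k(a, x) = (-81 + x)/(x - 108) = (-81 + x)/(-108 + x))
-9374 + k(70, -21) = -9374 + (-81 - 21)/(-108 - 21) = -9374 - 102/(-129) = -9374 - 1/129*(-102) = -9374 + 34/43 = -403048/43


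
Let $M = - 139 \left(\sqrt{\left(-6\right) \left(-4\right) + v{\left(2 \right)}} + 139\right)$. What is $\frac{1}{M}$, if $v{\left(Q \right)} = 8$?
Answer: $- \frac{1}{19289} + \frac{4 \sqrt{2}}{2681171} \approx -4.9733 \cdot 10^{-5}$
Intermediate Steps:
$M = -19321 - 556 \sqrt{2}$ ($M = - 139 \left(\sqrt{\left(-6\right) \left(-4\right) + 8} + 139\right) = - 139 \left(\sqrt{24 + 8} + 139\right) = - 139 \left(\sqrt{32} + 139\right) = - 139 \left(4 \sqrt{2} + 139\right) = - 139 \left(139 + 4 \sqrt{2}\right) = -19321 - 556 \sqrt{2} \approx -20107.0$)
$\frac{1}{M} = \frac{1}{-19321 - 556 \sqrt{2}}$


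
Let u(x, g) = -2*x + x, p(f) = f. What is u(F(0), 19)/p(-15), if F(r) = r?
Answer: 0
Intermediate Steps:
u(x, g) = -x
u(F(0), 19)/p(-15) = -1*0/(-15) = 0*(-1/15) = 0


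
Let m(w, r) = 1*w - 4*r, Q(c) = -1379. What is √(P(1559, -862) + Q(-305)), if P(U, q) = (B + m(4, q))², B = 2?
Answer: √11928737 ≈ 3453.8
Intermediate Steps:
m(w, r) = w - 4*r
P(U, q) = (6 - 4*q)² (P(U, q) = (2 + (4 - 4*q))² = (6 - 4*q)²)
√(P(1559, -862) + Q(-305)) = √(4*(-3 + 2*(-862))² - 1379) = √(4*(-3 - 1724)² - 1379) = √(4*(-1727)² - 1379) = √(4*2982529 - 1379) = √(11930116 - 1379) = √11928737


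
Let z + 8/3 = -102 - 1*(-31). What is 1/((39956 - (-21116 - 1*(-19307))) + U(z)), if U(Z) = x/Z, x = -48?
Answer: 221/9230209 ≈ 2.3943e-5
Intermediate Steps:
z = -221/3 (z = -8/3 + (-102 - 1*(-31)) = -8/3 + (-102 + 31) = -8/3 - 71 = -221/3 ≈ -73.667)
U(Z) = -48/Z
1/((39956 - (-21116 - 1*(-19307))) + U(z)) = 1/((39956 - (-21116 - 1*(-19307))) - 48/(-221/3)) = 1/((39956 - (-21116 + 19307)) - 48*(-3/221)) = 1/((39956 - 1*(-1809)) + 144/221) = 1/((39956 + 1809) + 144/221) = 1/(41765 + 144/221) = 1/(9230209/221) = 221/9230209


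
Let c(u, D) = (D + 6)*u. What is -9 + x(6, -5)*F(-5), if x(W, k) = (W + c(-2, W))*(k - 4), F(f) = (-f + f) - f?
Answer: 801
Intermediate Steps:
c(u, D) = u*(6 + D) (c(u, D) = (6 + D)*u = u*(6 + D))
F(f) = -f (F(f) = 0 - f = -f)
x(W, k) = (-12 - W)*(-4 + k) (x(W, k) = (W - 2*(6 + W))*(k - 4) = (W + (-12 - 2*W))*(-4 + k) = (-12 - W)*(-4 + k))
-9 + x(6, -5)*F(-5) = -9 + (48 - 12*(-5) + 4*6 - 1*6*(-5))*(-1*(-5)) = -9 + (48 + 60 + 24 + 30)*5 = -9 + 162*5 = -9 + 810 = 801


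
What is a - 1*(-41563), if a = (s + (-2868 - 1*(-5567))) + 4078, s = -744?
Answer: 47596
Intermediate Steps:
a = 6033 (a = (-744 + (-2868 - 1*(-5567))) + 4078 = (-744 + (-2868 + 5567)) + 4078 = (-744 + 2699) + 4078 = 1955 + 4078 = 6033)
a - 1*(-41563) = 6033 - 1*(-41563) = 6033 + 41563 = 47596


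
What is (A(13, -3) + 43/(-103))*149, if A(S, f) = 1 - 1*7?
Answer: -98489/103 ≈ -956.20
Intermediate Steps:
A(S, f) = -6 (A(S, f) = 1 - 7 = -6)
(A(13, -3) + 43/(-103))*149 = (-6 + 43/(-103))*149 = (-6 + 43*(-1/103))*149 = (-6 - 43/103)*149 = -661/103*149 = -98489/103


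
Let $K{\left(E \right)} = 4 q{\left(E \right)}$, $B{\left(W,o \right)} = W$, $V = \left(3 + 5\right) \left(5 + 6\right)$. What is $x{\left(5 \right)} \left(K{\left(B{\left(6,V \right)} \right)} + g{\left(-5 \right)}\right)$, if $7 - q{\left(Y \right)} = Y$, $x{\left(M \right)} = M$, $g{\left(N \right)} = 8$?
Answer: $60$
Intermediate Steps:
$V = 88$ ($V = 8 \cdot 11 = 88$)
$q{\left(Y \right)} = 7 - Y$
$K{\left(E \right)} = 28 - 4 E$ ($K{\left(E \right)} = 4 \left(7 - E\right) = 28 - 4 E$)
$x{\left(5 \right)} \left(K{\left(B{\left(6,V \right)} \right)} + g{\left(-5 \right)}\right) = 5 \left(\left(28 - 24\right) + 8\right) = 5 \left(4 + 8\right) = 5 \cdot 12 = 60$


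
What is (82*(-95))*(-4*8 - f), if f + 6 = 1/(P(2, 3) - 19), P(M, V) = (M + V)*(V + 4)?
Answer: 1624215/8 ≈ 2.0303e+5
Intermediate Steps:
P(M, V) = (4 + V)*(M + V) (P(M, V) = (M + V)*(4 + V) = (4 + V)*(M + V))
f = -95/16 (f = -6 + 1/((3**2 + 4*2 + 4*3 + 2*3) - 19) = -6 + 1/((9 + 8 + 12 + 6) - 19) = -6 + 1/(35 - 19) = -6 + 1/16 = -95/16 ≈ -5.9375)
(82*(-95))*(-4*8 - f) = (82*(-95))*(-4*8 - 1*(-95/16)) = -7790*(-32 + 95/16) = -7790*(-417/16) = 1624215/8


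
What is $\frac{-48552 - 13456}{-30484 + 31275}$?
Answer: $- \frac{62008}{791} \approx -78.392$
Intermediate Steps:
$\frac{-48552 - 13456}{-30484 + 31275} = - \frac{62008}{791}$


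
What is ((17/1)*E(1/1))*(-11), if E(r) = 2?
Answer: -374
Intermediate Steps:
((17/1)*E(1/1))*(-11) = ((17/1)*2)*(-11) = ((17*1)*2)*(-11) = (17*2)*(-11) = 34*(-11) = -374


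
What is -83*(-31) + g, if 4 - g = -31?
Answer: 2608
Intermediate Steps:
g = 35 (g = 4 - 1*(-31) = 4 + 31 = 35)
-83*(-31) + g = -83*(-31) + 35 = 2573 + 35 = 2608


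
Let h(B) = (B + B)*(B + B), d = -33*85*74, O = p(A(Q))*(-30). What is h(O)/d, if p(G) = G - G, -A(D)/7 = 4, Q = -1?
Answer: 0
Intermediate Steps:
A(D) = -28 (A(D) = -7*4 = -28)
p(G) = 0
O = 0 (O = 0*(-30) = 0)
d = -207570 (d = -2805*74 = -207570)
h(B) = 4*B**2 (h(B) = (2*B)*(2*B) = 4*B**2)
h(O)/d = (4*0**2)/(-207570) = (4*0)*(-1/207570) = 0*(-1/207570) = 0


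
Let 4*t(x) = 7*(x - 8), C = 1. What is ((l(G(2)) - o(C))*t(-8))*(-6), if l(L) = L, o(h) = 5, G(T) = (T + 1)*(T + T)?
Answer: 1176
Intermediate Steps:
G(T) = 2*T*(1 + T) (G(T) = (1 + T)*(2*T) = 2*T*(1 + T))
t(x) = -14 + 7*x/4 (t(x) = (7*(x - 8))/4 = (7*(-8 + x))/4 = (-56 + 7*x)/4 = -14 + 7*x/4)
((l(G(2)) - o(C))*t(-8))*(-6) = ((2*2*(1 + 2) - 1*5)*(-14 + (7/4)*(-8)))*(-6) = ((2*2*3 - 5)*(-14 - 14))*(-6) = ((12 - 5)*(-28))*(-6) = (7*(-28))*(-6) = -196*(-6) = 1176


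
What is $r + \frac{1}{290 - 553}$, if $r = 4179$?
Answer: $\frac{1099076}{263} \approx 4179.0$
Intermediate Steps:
$r + \frac{1}{290 - 553} = 4179 + \frac{1}{290 - 553} = 4179 + \frac{1}{-263} = 4179 - \frac{1}{263} = \frac{1099076}{263}$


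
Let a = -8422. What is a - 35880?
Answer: -44302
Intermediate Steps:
a - 35880 = -8422 - 35880 = -44302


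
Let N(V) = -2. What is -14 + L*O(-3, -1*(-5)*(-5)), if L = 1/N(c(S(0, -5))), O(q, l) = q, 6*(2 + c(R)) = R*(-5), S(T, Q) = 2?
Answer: -25/2 ≈ -12.500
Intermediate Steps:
c(R) = -2 - 5*R/6 (c(R) = -2 + (R*(-5))/6 = -2 + (-5*R)/6 = -2 - 5*R/6)
L = -½ (L = 1/(-2) = -½ ≈ -0.50000)
-14 + L*O(-3, -1*(-5)*(-5)) = -14 - ½*(-3) = -14 + 3/2 = -25/2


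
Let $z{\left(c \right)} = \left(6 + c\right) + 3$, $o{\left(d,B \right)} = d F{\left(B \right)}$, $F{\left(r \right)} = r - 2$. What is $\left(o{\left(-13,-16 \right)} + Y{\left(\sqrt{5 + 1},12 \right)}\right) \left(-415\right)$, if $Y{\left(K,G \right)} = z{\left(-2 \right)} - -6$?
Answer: $-102505$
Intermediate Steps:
$F{\left(r \right)} = -2 + r$
$o{\left(d,B \right)} = d \left(-2 + B\right)$
$z{\left(c \right)} = 9 + c$
$Y{\left(K,G \right)} = 13$ ($Y{\left(K,G \right)} = \left(9 - 2\right) - -6 = 7 + 6 = 13$)
$\left(o{\left(-13,-16 \right)} + Y{\left(\sqrt{5 + 1},12 \right)}\right) \left(-415\right) = \left(- 13 \left(-2 - 16\right) + 13\right) \left(-415\right) = \left(\left(-13\right) \left(-18\right) + 13\right) \left(-415\right) = \left(234 + 13\right) \left(-415\right) = 247 \left(-415\right) = -102505$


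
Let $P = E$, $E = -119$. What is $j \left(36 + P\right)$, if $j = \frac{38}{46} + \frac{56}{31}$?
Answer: $- \frac{155791}{713} \approx -218.5$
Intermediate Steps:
$P = -119$
$j = \frac{1877}{713}$ ($j = 38 \cdot \frac{1}{46} + 56 \cdot \frac{1}{31} = \frac{19}{23} + \frac{56}{31} = \frac{1877}{713} \approx 2.6325$)
$j \left(36 + P\right) = \frac{1877 \left(36 - 119\right)}{713} = \frac{1877}{713} \left(-83\right) = - \frac{155791}{713}$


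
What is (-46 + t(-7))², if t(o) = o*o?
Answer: 9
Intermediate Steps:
t(o) = o²
(-46 + t(-7))² = (-46 + (-7)²)² = (-46 + 49)² = 3² = 9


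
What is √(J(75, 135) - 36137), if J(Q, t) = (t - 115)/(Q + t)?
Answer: 5*I*√637455/21 ≈ 190.1*I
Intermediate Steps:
J(Q, t) = (-115 + t)/(Q + t)
√(J(75, 135) - 36137) = √((-115 + 135)/(75 + 135) - 36137) = √(20/210 - 36137) = √((1/210)*20 - 36137) = √(2/21 - 36137) = √(-758875/21) = 5*I*√637455/21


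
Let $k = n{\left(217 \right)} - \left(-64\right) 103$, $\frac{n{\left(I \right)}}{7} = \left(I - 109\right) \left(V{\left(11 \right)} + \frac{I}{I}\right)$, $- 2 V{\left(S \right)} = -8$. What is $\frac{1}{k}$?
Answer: $\frac{1}{10372} \approx 9.6413 \cdot 10^{-5}$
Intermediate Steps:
$V{\left(S \right)} = 4$ ($V{\left(S \right)} = \left(- \frac{1}{2}\right) \left(-8\right) = 4$)
$n{\left(I \right)} = -3815 + 35 I$ ($n{\left(I \right)} = 7 \left(I - 109\right) \left(4 + \frac{I}{I}\right) = 7 \left(-109 + I\right) \left(4 + 1\right) = 7 \left(-109 + I\right) 5 = 7 \left(-545 + 5 I\right) = -3815 + 35 I$)
$k = 10372$ ($k = \left(-3815 + 35 \cdot 217\right) - \left(-64\right) 103 = \left(-3815 + 7595\right) - -6592 = 3780 + 6592 = 10372$)
$\frac{1}{k} = \frac{1}{10372}$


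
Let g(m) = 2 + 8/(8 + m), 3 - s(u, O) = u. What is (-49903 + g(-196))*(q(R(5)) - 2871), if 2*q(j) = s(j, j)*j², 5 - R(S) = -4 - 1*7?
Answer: 10636157715/47 ≈ 2.2630e+8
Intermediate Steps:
s(u, O) = 3 - u
R(S) = 16 (R(S) = 5 - (-4 - 1*7) = 5 - (-4 - 7) = 5 - 1*(-11) = 5 + 11 = 16)
q(j) = j²*(3 - j)/2 (q(j) = ((3 - j)*j²)/2 = (j²*(3 - j))/2 = j²*(3 - j)/2)
(-49903 + g(-196))*(q(R(5)) - 2871) = (-49903 + 2*(12 - 196)/(8 - 196))*((½)*16²*(3 - 1*16) - 2871) = (-49903 + 2*(-184)/(-188))*((½)*256*(3 - 16) - 2871) = (-49903 + 2*(-1/188)*(-184))*((½)*256*(-13) - 2871) = (-49903 + 92/47)*(-1664 - 2871) = -2345349/47*(-4535) = 10636157715/47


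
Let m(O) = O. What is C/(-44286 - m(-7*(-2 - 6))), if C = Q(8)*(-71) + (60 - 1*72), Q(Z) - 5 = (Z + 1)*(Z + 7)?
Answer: 4976/22171 ≈ 0.22444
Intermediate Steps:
Q(Z) = 5 + (1 + Z)*(7 + Z) (Q(Z) = 5 + (Z + 1)*(Z + 7) = 5 + (1 + Z)*(7 + Z))
C = -9952 (C = (12 + 8² + 8*8)*(-71) + (60 - 1*72) = (12 + 64 + 64)*(-71) + (60 - 72) = 140*(-71) - 12 = -9940 - 12 = -9952)
C/(-44286 - m(-7*(-2 - 6))) = -9952/(-44286 - (-7)*(-2 - 6)) = -9952/(-44286 - (-7)*(-8)) = -9952/(-44286 - 1*56) = -9952/(-44286 - 56) = -9952/(-44342) = -9952*(-1/44342) = 4976/22171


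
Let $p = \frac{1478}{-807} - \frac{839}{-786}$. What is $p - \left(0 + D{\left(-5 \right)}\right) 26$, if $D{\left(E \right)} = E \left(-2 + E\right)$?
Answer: $- \frac{192566485}{211434} \approx -910.76$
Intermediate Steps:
$p = - \frac{161545}{211434}$ ($p = 1478 \left(- \frac{1}{807}\right) - - \frac{839}{786} = - \frac{1478}{807} + \frac{839}{786} = - \frac{161545}{211434} \approx -0.76404$)
$p - \left(0 + D{\left(-5 \right)}\right) 26 = - \frac{161545}{211434} - \left(0 - 5 \left(-2 - 5\right)\right) 26 = - \frac{161545}{211434} - \left(0 - -35\right) 26 = - \frac{161545}{211434} - \left(0 + 35\right) 26 = - \frac{161545}{211434} - 35 \cdot 26 = - \frac{161545}{211434} - 910 = - \frac{192566485}{211434}$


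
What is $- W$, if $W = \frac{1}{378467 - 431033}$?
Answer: $\frac{1}{52566} \approx 1.9024 \cdot 10^{-5}$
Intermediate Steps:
$W = - \frac{1}{52566}$ ($W = \frac{1}{-52566} = - \frac{1}{52566} \approx -1.9024 \cdot 10^{-5}$)
$- W = \left(-1\right) \left(- \frac{1}{52566}\right) = \frac{1}{52566}$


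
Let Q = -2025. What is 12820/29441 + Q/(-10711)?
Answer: 196933045/315342551 ≈ 0.62451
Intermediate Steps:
12820/29441 + Q/(-10711) = 12820/29441 - 2025/(-10711) = 12820*(1/29441) - 2025*(-1/10711) = 12820/29441 + 2025/10711 = 196933045/315342551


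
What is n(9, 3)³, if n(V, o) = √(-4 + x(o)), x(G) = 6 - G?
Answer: -I ≈ -1.0*I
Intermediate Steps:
n(V, o) = √(2 - o) (n(V, o) = √(-4 + (6 - o)) = √(2 - o))
n(9, 3)³ = (√(2 - 1*3))³ = (√(2 - 3))³ = (√(-1))³ = I³ = -I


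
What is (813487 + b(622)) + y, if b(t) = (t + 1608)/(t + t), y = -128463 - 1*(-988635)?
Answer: 1041017013/622 ≈ 1.6737e+6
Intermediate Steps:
y = 860172 (y = -128463 + 988635 = 860172)
b(t) = (1608 + t)/(2*t) (b(t) = (1608 + t)/((2*t)) = (1608 + t)*(1/(2*t)) = (1608 + t)/(2*t))
(813487 + b(622)) + y = (813487 + (½)*(1608 + 622)/622) + 860172 = (813487 + (½)*(1/622)*2230) + 860172 = (813487 + 1115/622) + 860172 = 505990029/622 + 860172 = 1041017013/622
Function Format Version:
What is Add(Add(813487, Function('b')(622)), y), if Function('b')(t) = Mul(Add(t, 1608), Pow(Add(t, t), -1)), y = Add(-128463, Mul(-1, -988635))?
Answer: Rational(1041017013, 622) ≈ 1.6737e+6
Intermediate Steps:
y = 860172 (y = Add(-128463, 988635) = 860172)
Function('b')(t) = Mul(Rational(1, 2), Pow(t, -1), Add(1608, t)) (Function('b')(t) = Mul(Add(1608, t), Pow(Mul(2, t), -1)) = Mul(Add(1608, t), Mul(Rational(1, 2), Pow(t, -1))) = Mul(Rational(1, 2), Pow(t, -1), Add(1608, t)))
Add(Add(813487, Function('b')(622)), y) = Add(Add(813487, Mul(Rational(1, 2), Pow(622, -1), Add(1608, 622))), 860172) = Add(Add(813487, Mul(Rational(1, 2), Rational(1, 622), 2230)), 860172) = Add(Add(813487, Rational(1115, 622)), 860172) = Add(Rational(505990029, 622), 860172) = Rational(1041017013, 622)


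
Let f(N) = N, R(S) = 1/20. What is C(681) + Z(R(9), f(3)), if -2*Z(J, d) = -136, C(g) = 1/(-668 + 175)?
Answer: 33523/493 ≈ 67.998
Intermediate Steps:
R(S) = 1/20
C(g) = -1/493 (C(g) = 1/(-493) = -1/493)
Z(J, d) = 68 (Z(J, d) = -½*(-136) = 68)
C(681) + Z(R(9), f(3)) = -1/493 + 68 = 33523/493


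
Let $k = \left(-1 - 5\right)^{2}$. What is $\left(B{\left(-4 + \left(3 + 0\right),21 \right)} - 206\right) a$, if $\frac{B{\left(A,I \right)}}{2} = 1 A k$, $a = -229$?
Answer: $63662$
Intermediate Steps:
$k = 36$ ($k = \left(-6\right)^{2} = 36$)
$B{\left(A,I \right)} = 72 A$ ($B{\left(A,I \right)} = 2 \cdot 1 A 36 = 2 A 36 = 2 \cdot 36 A = 72 A$)
$\left(B{\left(-4 + \left(3 + 0\right),21 \right)} - 206\right) a = \left(72 \left(-4 + \left(3 + 0\right)\right) - 206\right) \left(-229\right) = \left(72 \left(-4 + 3\right) - 206\right) \left(-229\right) = \left(72 \left(-1\right) - 206\right) \left(-229\right) = \left(-72 - 206\right) \left(-229\right) = \left(-278\right) \left(-229\right) = 63662$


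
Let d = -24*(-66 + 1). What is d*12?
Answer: 18720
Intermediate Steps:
d = 1560 (d = -24*(-65) = 1560)
d*12 = 1560*12 = 18720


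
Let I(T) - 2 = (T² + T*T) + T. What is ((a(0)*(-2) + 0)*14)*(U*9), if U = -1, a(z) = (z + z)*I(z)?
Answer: 0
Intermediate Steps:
I(T) = 2 + T + 2*T² (I(T) = 2 + ((T² + T*T) + T) = 2 + ((T² + T²) + T) = 2 + (2*T² + T) = 2 + (T + 2*T²) = 2 + T + 2*T²)
a(z) = 2*z*(2 + z + 2*z²) (a(z) = (z + z)*(2 + z + 2*z²) = (2*z)*(2 + z + 2*z²) = 2*z*(2 + z + 2*z²))
((a(0)*(-2) + 0)*14)*(U*9) = (((2*0*(2 + 0 + 2*0²))*(-2) + 0)*14)*(-1*9) = (((2*0*(2 + 0 + 2*0))*(-2) + 0)*14)*(-9) = (((2*0*(2 + 0 + 0))*(-2) + 0)*14)*(-9) = (((2*0*2)*(-2) + 0)*14)*(-9) = ((0*(-2) + 0)*14)*(-9) = ((0 + 0)*14)*(-9) = (0*14)*(-9) = 0*(-9) = 0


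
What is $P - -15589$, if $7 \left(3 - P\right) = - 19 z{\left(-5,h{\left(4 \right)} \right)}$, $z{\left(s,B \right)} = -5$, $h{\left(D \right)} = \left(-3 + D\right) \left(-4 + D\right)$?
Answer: $\frac{109049}{7} \approx 15578.0$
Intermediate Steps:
$h{\left(D \right)} = \left(-4 + D\right) \left(-3 + D\right)$
$P = - \frac{74}{7}$ ($P = 3 - \frac{\left(-19\right) \left(-5\right)}{7} = 3 - \frac{95}{7} = - \frac{74}{7} \approx -10.571$)
$P - -15589 = - \frac{74}{7} - -15589 = - \frac{74}{7} + 15589 = \frac{109049}{7}$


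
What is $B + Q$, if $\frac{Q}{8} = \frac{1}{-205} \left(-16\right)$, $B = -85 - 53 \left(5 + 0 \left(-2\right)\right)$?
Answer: $- \frac{71622}{205} \approx -349.38$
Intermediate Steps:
$B = -350$ ($B = -85 - 53 \left(5 + 0\right) = -85 - 265 = -350$)
$Q = \frac{128}{205}$ ($Q = 8 \frac{1}{-205} \left(-16\right) = 8 \left(\left(- \frac{1}{205}\right) \left(-16\right)\right) = 8 \cdot \frac{16}{205} = \frac{128}{205} \approx 0.62439$)
$B + Q = -350 + \frac{128}{205} = - \frac{71622}{205}$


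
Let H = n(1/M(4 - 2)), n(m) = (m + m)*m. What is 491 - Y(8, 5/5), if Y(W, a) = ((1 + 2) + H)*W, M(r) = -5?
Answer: 11659/25 ≈ 466.36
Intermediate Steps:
n(m) = 2*m² (n(m) = (2*m)*m = 2*m²)
H = 2/25 (H = 2*(1/(-5))² = 2*(-⅕)² = 2*(1/25) = 2/25 ≈ 0.080000)
Y(W, a) = 77*W/25 (Y(W, a) = ((1 + 2) + 2/25)*W = (3 + 2/25)*W = 77*W/25)
491 - Y(8, 5/5) = 491 - 77*8/25 = 491 - 1*616/25 = 491 - 616/25 = 11659/25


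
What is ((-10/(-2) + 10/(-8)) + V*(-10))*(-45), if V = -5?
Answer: -9675/4 ≈ -2418.8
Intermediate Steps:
((-10/(-2) + 10/(-8)) + V*(-10))*(-45) = ((-10/(-2) + 10/(-8)) - 5*(-10))*(-45) = ((-10*(-1/2) + 10*(-1/8)) + 50)*(-45) = ((5 - 5/4) + 50)*(-45) = (15/4 + 50)*(-45) = (215/4)*(-45) = -9675/4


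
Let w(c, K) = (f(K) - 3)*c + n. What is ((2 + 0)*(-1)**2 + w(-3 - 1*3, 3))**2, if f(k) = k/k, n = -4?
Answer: 100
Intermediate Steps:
f(k) = 1
w(c, K) = -4 - 2*c (w(c, K) = (1 - 3)*c - 4 = -2*c - 4 = -4 - 2*c)
((2 + 0)*(-1)**2 + w(-3 - 1*3, 3))**2 = ((2 + 0)*(-1)**2 + (-4 - 2*(-3 - 1*3)))**2 = (2*1 + (-4 - 2*(-3 - 3)))**2 = (2 + (-4 - 2*(-6)))**2 = (2 + (-4 + 12))**2 = (2 + 8)**2 = 10**2 = 100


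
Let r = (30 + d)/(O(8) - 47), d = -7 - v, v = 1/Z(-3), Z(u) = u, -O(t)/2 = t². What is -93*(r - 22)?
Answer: 10292/5 ≈ 2058.4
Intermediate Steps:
O(t) = -2*t²
v = -⅓ (v = 1/(-3) = -⅓ ≈ -0.33333)
d = -20/3 (d = -7 - 1*(-⅓) = -7 + ⅓ = -20/3 ≈ -6.6667)
r = -2/15 (r = (30 - 20/3)/(-2*8² - 47) = 70/(3*(-2*64 - 47)) = 70/(3*(-128 - 47)) = (70/3)/(-175) = (70/3)*(-1/175) = -2/15 ≈ -0.13333)
-93*(r - 22) = -93*(-2/15 - 22) = -93*(-332/15) = 10292/5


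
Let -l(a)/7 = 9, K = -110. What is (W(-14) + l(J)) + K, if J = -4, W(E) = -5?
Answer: -178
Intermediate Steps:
l(a) = -63 (l(a) = -7*9 = -63)
(W(-14) + l(J)) + K = (-5 - 63) - 110 = -68 - 110 = -178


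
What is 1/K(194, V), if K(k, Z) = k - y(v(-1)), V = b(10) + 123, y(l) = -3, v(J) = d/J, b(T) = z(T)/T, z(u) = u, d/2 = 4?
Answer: 1/197 ≈ 0.0050761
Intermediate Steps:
d = 8 (d = 2*4 = 8)
b(T) = 1 (b(T) = T/T = 1)
v(J) = 8/J
V = 124 (V = 1 + 123 = 124)
K(k, Z) = 3 + k (K(k, Z) = k - 1*(-3) = k + 3 = 3 + k)
1/K(194, V) = 1/(3 + 194) = 1/197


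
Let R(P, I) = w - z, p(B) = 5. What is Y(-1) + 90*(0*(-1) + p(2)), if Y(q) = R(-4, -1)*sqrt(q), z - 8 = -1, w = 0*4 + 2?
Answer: 450 - 5*I ≈ 450.0 - 5.0*I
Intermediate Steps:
w = 2 (w = 0 + 2 = 2)
z = 7 (z = 8 - 1 = 7)
R(P, I) = -5 (R(P, I) = 2 - 1*7 = 2 - 7 = -5)
Y(q) = -5*sqrt(q)
Y(-1) + 90*(0*(-1) + p(2)) = -5*I + 90*(0*(-1) + 5) = -5*I + 90*(0 + 5) = -5*I + 90*5 = -5*I + 450 = 450 - 5*I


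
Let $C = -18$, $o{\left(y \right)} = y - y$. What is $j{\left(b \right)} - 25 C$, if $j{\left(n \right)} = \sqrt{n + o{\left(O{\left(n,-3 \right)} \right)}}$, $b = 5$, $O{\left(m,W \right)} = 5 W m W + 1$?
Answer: $450 + \sqrt{5} \approx 452.24$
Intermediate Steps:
$O{\left(m,W \right)} = 1 + 5 m W^{2}$ ($O{\left(m,W \right)} = 5 W m W + 1 = 5 m W^{2} + 1 = 1 + 5 m W^{2}$)
$o{\left(y \right)} = 0$
$j{\left(n \right)} = \sqrt{n}$ ($j{\left(n \right)} = \sqrt{n + 0} = \sqrt{n}$)
$j{\left(b \right)} - 25 C = \sqrt{5} - -450 = \sqrt{5} + 450 = 450 + \sqrt{5}$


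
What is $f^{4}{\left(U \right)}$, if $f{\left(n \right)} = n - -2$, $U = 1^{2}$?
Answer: $81$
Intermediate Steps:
$U = 1$
$f{\left(n \right)} = 2 + n$ ($f{\left(n \right)} = n + 2 = 2 + n$)
$f^{4}{\left(U \right)} = \left(2 + 1\right)^{4} = 3^{4} = 81$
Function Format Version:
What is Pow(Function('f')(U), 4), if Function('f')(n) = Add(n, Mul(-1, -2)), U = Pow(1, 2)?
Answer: 81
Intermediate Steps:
U = 1
Function('f')(n) = Add(2, n) (Function('f')(n) = Add(n, 2) = Add(2, n))
Pow(Function('f')(U), 4) = Pow(Add(2, 1), 4) = Pow(3, 4) = 81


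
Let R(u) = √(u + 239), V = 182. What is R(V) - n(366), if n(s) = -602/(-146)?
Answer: -301/73 + √421 ≈ 16.395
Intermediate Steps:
R(u) = √(239 + u)
n(s) = 301/73 (n(s) = -602*(-1/146) = 301/73)
R(V) - n(366) = √(239 + 182) - 1*301/73 = √421 - 301/73 = -301/73 + √421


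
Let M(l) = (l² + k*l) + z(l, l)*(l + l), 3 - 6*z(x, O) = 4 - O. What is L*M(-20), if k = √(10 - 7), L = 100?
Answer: 54000 - 2000*√3 ≈ 50536.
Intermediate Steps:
z(x, O) = -⅙ + O/6 (z(x, O) = ½ - (4 - O)/6 = ½ + (-⅔ + O/6) = -⅙ + O/6)
k = √3 ≈ 1.7320
M(l) = l² + l*√3 + 2*l*(-⅙ + l/6) (M(l) = (l² + √3*l) + (-⅙ + l/6)*(l + l) = (l² + l*√3) + (-⅙ + l/6)*(2*l) = (l² + l*√3) + 2*l*(-⅙ + l/6) = l² + l*√3 + 2*l*(-⅙ + l/6))
L*M(-20) = 100*((⅓)*(-20)*(-1 + 3*√3 + 4*(-20))) = 100*((⅓)*(-20)*(-1 + 3*√3 - 80)) = 100*((⅓)*(-20)*(-81 + 3*√3)) = 100*(540 - 20*√3) = 54000 - 2000*√3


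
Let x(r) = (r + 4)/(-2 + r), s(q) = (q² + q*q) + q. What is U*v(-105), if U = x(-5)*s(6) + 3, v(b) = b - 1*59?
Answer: -16236/7 ≈ -2319.4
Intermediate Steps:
s(q) = q + 2*q² (s(q) = (q² + q²) + q = 2*q² + q = q + 2*q²)
x(r) = (4 + r)/(-2 + r)
v(b) = -59 + b (v(b) = b - 59 = -59 + b)
U = 99/7 (U = ((4 - 5)/(-2 - 5))*(6*(1 + 2*6)) + 3 = (-1/(-7))*(6*(1 + 12)) + 3 = (-⅐*(-1))*(6*13) + 3 = (⅐)*78 + 3 = 78/7 + 3 = 99/7 ≈ 14.143)
U*v(-105) = 99*(-59 - 105)/7 = (99/7)*(-164) = -16236/7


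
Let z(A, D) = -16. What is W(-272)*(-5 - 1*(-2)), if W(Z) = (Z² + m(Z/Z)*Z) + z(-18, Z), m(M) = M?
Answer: -221088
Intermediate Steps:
W(Z) = -16 + Z + Z² (W(Z) = (Z² + (Z/Z)*Z) - 16 = (Z² + 1*Z) - 16 = (Z² + Z) - 16 = (Z + Z²) - 16 = -16 + Z + Z²)
W(-272)*(-5 - 1*(-2)) = (-16 - 272 + (-272)²)*(-5 - 1*(-2)) = (-16 - 272 + 73984)*(-5 + 2) = 73696*(-3) = -221088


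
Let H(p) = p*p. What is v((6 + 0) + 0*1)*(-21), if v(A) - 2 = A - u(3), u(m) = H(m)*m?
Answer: 399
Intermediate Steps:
H(p) = p²
u(m) = m³ (u(m) = m²*m = m³)
v(A) = -25 + A (v(A) = 2 + (A - 1*3³) = 2 + (A - 1*27) = 2 + (A - 27) = 2 + (-27 + A) = -25 + A)
v((6 + 0) + 0*1)*(-21) = (-25 + ((6 + 0) + 0*1))*(-21) = (-25 + (6 + 0))*(-21) = (-25 + 6)*(-21) = -19*(-21) = 399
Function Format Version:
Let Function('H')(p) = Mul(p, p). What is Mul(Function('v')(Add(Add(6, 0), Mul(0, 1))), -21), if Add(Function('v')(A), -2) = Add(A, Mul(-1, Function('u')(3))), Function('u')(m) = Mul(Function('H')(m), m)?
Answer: 399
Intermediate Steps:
Function('H')(p) = Pow(p, 2)
Function('u')(m) = Pow(m, 3) (Function('u')(m) = Mul(Pow(m, 2), m) = Pow(m, 3))
Function('v')(A) = Add(-25, A) (Function('v')(A) = Add(2, Add(A, Mul(-1, Pow(3, 3)))) = Add(2, Add(A, Mul(-1, 27))) = Add(2, Add(A, -27)) = Add(2, Add(-27, A)) = Add(-25, A))
Mul(Function('v')(Add(Add(6, 0), Mul(0, 1))), -21) = Mul(Add(-25, Add(Add(6, 0), Mul(0, 1))), -21) = Mul(Add(-25, Add(6, 0)), -21) = Mul(Add(-25, 6), -21) = Mul(-19, -21) = 399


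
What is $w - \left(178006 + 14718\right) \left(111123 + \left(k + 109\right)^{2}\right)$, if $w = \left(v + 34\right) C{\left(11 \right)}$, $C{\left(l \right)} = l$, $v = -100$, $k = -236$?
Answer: $-24524515174$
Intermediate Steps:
$w = -726$ ($w = \left(-100 + 34\right) 11 = \left(-66\right) 11 = -726$)
$w - \left(178006 + 14718\right) \left(111123 + \left(k + 109\right)^{2}\right) = -726 - \left(178006 + 14718\right) \left(111123 + \left(-236 + 109\right)^{2}\right) = -726 - 192724 \left(111123 + \left(-127\right)^{2}\right) = -726 - 192724 \left(111123 + 16129\right) = -726 - 192724 \cdot 127252 = -726 - 24524514448 = -24524515174$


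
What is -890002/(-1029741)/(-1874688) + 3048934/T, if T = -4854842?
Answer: -1471449477673339589/2342999055034675584 ≈ -0.62802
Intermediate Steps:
-890002/(-1029741)/(-1874688) + 3048934/T = -890002/(-1029741)/(-1874688) + 3048934/(-4854842) = -890002*(-1/1029741)*(-1/1874688) + 3048934*(-1/4854842) = (890002/1029741)*(-1/1874688) - 1524467/2427421 = -445001/965221547904 - 1524467/2427421 = -1471449477673339589/2342999055034675584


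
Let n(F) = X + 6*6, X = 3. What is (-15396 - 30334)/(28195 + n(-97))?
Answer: -22865/14117 ≈ -1.6197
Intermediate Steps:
n(F) = 39 (n(F) = 3 + 6*6 = 3 + 36 = 39)
(-15396 - 30334)/(28195 + n(-97)) = (-15396 - 30334)/(28195 + 39) = -45730/28234 = -45730*1/28234 = -22865/14117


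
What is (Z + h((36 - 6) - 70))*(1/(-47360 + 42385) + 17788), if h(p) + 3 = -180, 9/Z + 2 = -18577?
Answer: -100293669253278/30810175 ≈ -3.2552e+6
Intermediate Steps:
Z = -3/6193 (Z = 9/(-2 - 18577) = 9/(-18579) = 9*(-1/18579) = -3/6193 ≈ -0.00048442)
h(p) = -183 (h(p) = -3 - 180 = -183)
(Z + h((36 - 6) - 70))*(1/(-47360 + 42385) + 17788) = (-3/6193 - 183)*(1/(-47360 + 42385) + 17788) = -1133322*(1/(-4975) + 17788)/6193 = -1133322*(-1/4975 + 17788)/6193 = -1133322/6193*88495299/4975 = -100293669253278/30810175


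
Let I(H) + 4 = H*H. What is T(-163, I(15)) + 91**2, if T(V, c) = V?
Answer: 8118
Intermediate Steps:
I(H) = -4 + H**2 (I(H) = -4 + H*H = -4 + H**2)
T(-163, I(15)) + 91**2 = -163 + 91**2 = -163 + 8281 = 8118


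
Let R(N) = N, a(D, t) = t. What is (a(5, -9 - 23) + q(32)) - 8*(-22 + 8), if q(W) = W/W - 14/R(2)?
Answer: 74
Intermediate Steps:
q(W) = -6 (q(W) = W/W - 14/2 = 1 - 14*½ = 1 - 7 = -6)
(a(5, -9 - 23) + q(32)) - 8*(-22 + 8) = ((-9 - 23) - 6) - 8*(-22 + 8) = (-32 - 6) - 8*(-14) = -38 + 112 = 74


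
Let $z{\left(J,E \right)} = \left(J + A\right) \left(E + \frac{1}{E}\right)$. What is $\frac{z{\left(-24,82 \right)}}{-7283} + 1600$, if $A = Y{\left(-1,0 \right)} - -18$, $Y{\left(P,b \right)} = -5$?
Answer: $\frac{955603575}{597206} \approx 1600.1$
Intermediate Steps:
$A = 13$ ($A = -5 - -18 = -5 + 18 = 13$)
$z{\left(J,E \right)} = \left(13 + J\right) \left(E + \frac{1}{E}\right)$ ($z{\left(J,E \right)} = \left(J + 13\right) \left(E + \frac{1}{E}\right) = \left(13 + J\right) \left(E + \frac{1}{E}\right)$)
$\frac{z{\left(-24,82 \right)}}{-7283} + 1600 = \frac{\frac{1}{82} \left(13 - 24 + 82^{2} \left(13 - 24\right)\right)}{-7283} + 1600 = \frac{13 - 24 + 6724 \left(-11\right)}{82} \left(- \frac{1}{7283}\right) + 1600 = \frac{13 - 24 - 73964}{82} \left(- \frac{1}{7283}\right) + 1600 = \frac{1}{82} \left(-73975\right) \left(- \frac{1}{7283}\right) + 1600 = \left(- \frac{73975}{82}\right) \left(- \frac{1}{7283}\right) + 1600 = \frac{73975}{597206} + 1600 = \frac{955603575}{597206}$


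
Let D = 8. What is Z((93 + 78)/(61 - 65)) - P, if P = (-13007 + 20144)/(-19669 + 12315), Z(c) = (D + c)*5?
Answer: -2541241/14708 ≈ -172.78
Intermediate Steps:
Z(c) = 40 + 5*c (Z(c) = (8 + c)*5 = 40 + 5*c)
P = -7137/7354 (P = 7137/(-7354) = 7137*(-1/7354) = -7137/7354 ≈ -0.97049)
Z((93 + 78)/(61 - 65)) - P = (40 + 5*((93 + 78)/(61 - 65))) - 1*(-7137/7354) = (40 + 5*(171/(-4))) + 7137/7354 = (40 + 5*(171*(-1/4))) + 7137/7354 = (40 + 5*(-171/4)) + 7137/7354 = (40 - 855/4) + 7137/7354 = -695/4 + 7137/7354 = -2541241/14708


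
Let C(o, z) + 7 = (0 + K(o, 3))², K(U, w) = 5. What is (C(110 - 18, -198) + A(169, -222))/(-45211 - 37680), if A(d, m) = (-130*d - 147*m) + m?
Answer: -10460/82891 ≈ -0.12619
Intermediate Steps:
A(d, m) = -146*m - 130*d (A(d, m) = (-147*m - 130*d) + m = -146*m - 130*d)
C(o, z) = 18 (C(o, z) = -7 + (0 + 5)² = -7 + 5² = -7 + 25 = 18)
(C(110 - 18, -198) + A(169, -222))/(-45211 - 37680) = (18 + (-146*(-222) - 130*169))/(-45211 - 37680) = (18 + (32412 - 21970))/(-82891) = (18 + 10442)*(-1/82891) = 10460*(-1/82891) = -10460/82891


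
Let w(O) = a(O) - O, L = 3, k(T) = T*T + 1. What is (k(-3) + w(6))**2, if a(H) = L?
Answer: 49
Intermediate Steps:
k(T) = 1 + T**2 (k(T) = T**2 + 1 = 1 + T**2)
a(H) = 3
w(O) = 3 - O
(k(-3) + w(6))**2 = ((1 + (-3)**2) + (3 - 1*6))**2 = ((1 + 9) + (3 - 6))**2 = (10 - 3)**2 = 7**2 = 49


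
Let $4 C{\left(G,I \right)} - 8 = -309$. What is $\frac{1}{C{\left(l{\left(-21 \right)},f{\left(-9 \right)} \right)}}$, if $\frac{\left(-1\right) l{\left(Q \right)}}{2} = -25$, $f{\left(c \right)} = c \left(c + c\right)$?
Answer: $- \frac{4}{301} \approx -0.013289$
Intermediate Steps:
$f{\left(c \right)} = 2 c^{2}$ ($f{\left(c \right)} = c 2 c = 2 c^{2}$)
$l{\left(Q \right)} = 50$ ($l{\left(Q \right)} = \left(-2\right) \left(-25\right) = 50$)
$C{\left(G,I \right)} = - \frac{301}{4}$ ($C{\left(G,I \right)} = 2 + \frac{1}{4} \left(-309\right) = 2 - \frac{309}{4} = - \frac{301}{4}$)
$\frac{1}{C{\left(l{\left(-21 \right)},f{\left(-9 \right)} \right)}} = \frac{1}{- \frac{301}{4}} = - \frac{4}{301}$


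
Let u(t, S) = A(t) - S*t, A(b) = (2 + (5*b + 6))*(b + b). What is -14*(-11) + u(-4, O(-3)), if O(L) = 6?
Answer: 274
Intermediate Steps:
A(b) = 2*b*(8 + 5*b) (A(b) = (2 + (6 + 5*b))*(2*b) = (8 + 5*b)*(2*b) = 2*b*(8 + 5*b))
u(t, S) = -S*t + 2*t*(8 + 5*t) (u(t, S) = 2*t*(8 + 5*t) - S*t = -S*t + 2*t*(8 + 5*t))
-14*(-11) + u(-4, O(-3)) = -14*(-11) - 4*(16 - 1*6 + 10*(-4)) = 154 - 4*(16 - 6 - 40) = 154 - 4*(-30) = 154 + 120 = 274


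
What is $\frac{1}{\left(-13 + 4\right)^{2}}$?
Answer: $\frac{1}{81} \approx 0.012346$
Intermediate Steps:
$\frac{1}{\left(-13 + 4\right)^{2}} = \frac{1}{\left(-9\right)^{2}} = \frac{1}{81}$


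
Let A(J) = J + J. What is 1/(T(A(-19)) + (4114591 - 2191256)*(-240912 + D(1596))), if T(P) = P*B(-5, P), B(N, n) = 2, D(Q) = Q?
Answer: -1/460284838936 ≈ -2.1726e-12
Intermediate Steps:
A(J) = 2*J
T(P) = 2*P (T(P) = P*2 = 2*P)
1/(T(A(-19)) + (4114591 - 2191256)*(-240912 + D(1596))) = 1/(2*(2*(-19)) + (4114591 - 2191256)*(-240912 + 1596)) = 1/(2*(-38) + 1923335*(-239316)) = 1/(-76 - 460284838860) = 1/(-460284838936) = -1/460284838936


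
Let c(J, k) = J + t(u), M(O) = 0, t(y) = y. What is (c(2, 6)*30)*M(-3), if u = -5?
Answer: 0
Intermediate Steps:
c(J, k) = -5 + J (c(J, k) = J - 5 = -5 + J)
(c(2, 6)*30)*M(-3) = ((-5 + 2)*30)*0 = -3*30*0 = -90*0 = 0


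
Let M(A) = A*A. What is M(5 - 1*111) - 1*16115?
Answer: -4879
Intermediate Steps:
M(A) = A²
M(5 - 1*111) - 1*16115 = (5 - 1*111)² - 1*16115 = (5 - 111)² - 16115 = (-106)² - 16115 = 11236 - 16115 = -4879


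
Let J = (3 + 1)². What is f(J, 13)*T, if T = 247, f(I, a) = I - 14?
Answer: 494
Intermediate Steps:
J = 16 (J = 4² = 16)
f(I, a) = -14 + I
f(J, 13)*T = (-14 + 16)*247 = 2*247 = 494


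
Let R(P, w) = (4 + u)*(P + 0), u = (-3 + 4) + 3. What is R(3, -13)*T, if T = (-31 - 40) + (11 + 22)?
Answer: -912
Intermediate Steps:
u = 4 (u = 1 + 3 = 4)
R(P, w) = 8*P (R(P, w) = (4 + 4)*(P + 0) = 8*P)
T = -38 (T = -71 + 33 = -38)
R(3, -13)*T = (8*3)*(-38) = 24*(-38) = -912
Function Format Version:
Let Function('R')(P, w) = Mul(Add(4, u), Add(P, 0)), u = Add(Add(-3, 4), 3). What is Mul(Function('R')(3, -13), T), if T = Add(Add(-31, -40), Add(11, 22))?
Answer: -912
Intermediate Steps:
u = 4 (u = Add(1, 3) = 4)
Function('R')(P, w) = Mul(8, P) (Function('R')(P, w) = Mul(Add(4, 4), Add(P, 0)) = Mul(8, P))
T = -38 (T = Add(-71, 33) = -38)
Mul(Function('R')(3, -13), T) = Mul(Mul(8, 3), -38) = Mul(24, -38) = -912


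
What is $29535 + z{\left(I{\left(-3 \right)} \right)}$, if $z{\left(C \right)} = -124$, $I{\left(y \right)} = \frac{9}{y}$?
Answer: $29411$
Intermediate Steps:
$29535 + z{\left(I{\left(-3 \right)} \right)} = 29535 - 124 = 29411$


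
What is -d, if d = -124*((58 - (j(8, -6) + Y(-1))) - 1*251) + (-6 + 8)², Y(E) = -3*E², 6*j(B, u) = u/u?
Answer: -70754/3 ≈ -23585.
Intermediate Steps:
j(B, u) = ⅙ (j(B, u) = (u/u)/6 = (⅙)*1 = ⅙)
d = 70754/3 (d = -124*((58 - (⅙ - 3*(-1)²)) - 1*251) + (-6 + 8)² = -124*((58 - (⅙ - 3*1)) - 251) + 2² = -124*((58 - (⅙ - 3)) - 251) + 4 = -124*((58 - 1*(-17/6)) - 251) + 4 = -124*((58 + 17/6) - 251) + 4 = -124*(365/6 - 251) + 4 = -124*(-1141/6) + 4 = 70742/3 + 4 = 70754/3 ≈ 23585.)
-d = -1*70754/3 = -70754/3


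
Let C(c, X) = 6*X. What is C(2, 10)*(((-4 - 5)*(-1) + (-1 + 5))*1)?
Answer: 780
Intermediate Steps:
C(2, 10)*(((-4 - 5)*(-1) + (-1 + 5))*1) = (6*10)*(((-4 - 5)*(-1) + (-1 + 5))*1) = 60*((-9*(-1) + 4)*1) = 60*((9 + 4)*1) = 60*(13*1) = 60*13 = 780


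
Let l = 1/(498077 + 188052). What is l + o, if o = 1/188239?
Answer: 874368/129156236831 ≈ 6.7698e-6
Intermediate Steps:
l = 1/686129 ≈ 1.4575e-6
o = 1/188239 ≈ 5.3124e-6
l + o = 1/686129 + 1/188239 = 874368/129156236831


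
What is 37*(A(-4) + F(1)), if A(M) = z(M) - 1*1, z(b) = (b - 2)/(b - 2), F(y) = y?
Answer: 37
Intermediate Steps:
z(b) = 1 (z(b) = (-2 + b)/(-2 + b) = 1)
A(M) = 0 (A(M) = 1 - 1*1 = 1 - 1 = 0)
37*(A(-4) + F(1)) = 37*(0 + 1) = 37*1 = 37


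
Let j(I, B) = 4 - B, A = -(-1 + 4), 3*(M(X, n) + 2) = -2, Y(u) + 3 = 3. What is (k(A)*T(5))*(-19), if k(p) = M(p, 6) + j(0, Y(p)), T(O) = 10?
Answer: -760/3 ≈ -253.33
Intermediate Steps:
Y(u) = 0 (Y(u) = -3 + 3 = 0)
M(X, n) = -8/3 (M(X, n) = -2 + (1/3)*(-2) = -2 - 2/3 = -8/3)
A = -3 (A = -1*3 = -3)
k(p) = 4/3 (k(p) = -8/3 + (4 - 1*0) = -8/3 + (4 + 0) = -8/3 + 4 = 4/3)
(k(A)*T(5))*(-19) = ((4/3)*10)*(-19) = (40/3)*(-19) = -760/3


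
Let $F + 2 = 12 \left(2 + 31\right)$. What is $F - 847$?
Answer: $-453$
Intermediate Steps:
$F = 394$ ($F = -2 + 12 \left(2 + 31\right) = -2 + 12 \cdot 33 = -2 + 396 = 394$)
$F - 847 = 394 - 847 = -453$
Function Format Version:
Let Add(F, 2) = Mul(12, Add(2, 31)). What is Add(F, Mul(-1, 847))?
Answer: -453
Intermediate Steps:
F = 394 (F = Add(-2, Mul(12, Add(2, 31))) = Add(-2, Mul(12, 33)) = Add(-2, 396) = 394)
Add(F, Mul(-1, 847)) = Add(394, Mul(-1, 847)) = Add(394, -847) = -453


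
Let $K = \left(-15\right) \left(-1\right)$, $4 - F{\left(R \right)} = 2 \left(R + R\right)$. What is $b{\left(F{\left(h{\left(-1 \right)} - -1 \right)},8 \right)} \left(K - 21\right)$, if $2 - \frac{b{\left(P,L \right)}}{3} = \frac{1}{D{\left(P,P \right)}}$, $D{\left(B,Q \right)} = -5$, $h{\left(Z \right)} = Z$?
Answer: $- \frac{198}{5} \approx -39.6$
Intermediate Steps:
$F{\left(R \right)} = 4 - 4 R$ ($F{\left(R \right)} = 4 - 2 \left(R + R\right) = 4 - 2 \cdot 2 R = 4 - 4 R$)
$b{\left(P,L \right)} = \frac{33}{5}$ ($b{\left(P,L \right)} = 6 - \frac{3}{-5} = 6 - - \frac{3}{5} = 6 + \frac{3}{5} = \frac{33}{5}$)
$K = 15$
$b{\left(F{\left(h{\left(-1 \right)} - -1 \right)},8 \right)} \left(K - 21\right) = \frac{33 \left(15 - 21\right)}{5} = \frac{33}{5} \left(-6\right) = - \frac{198}{5}$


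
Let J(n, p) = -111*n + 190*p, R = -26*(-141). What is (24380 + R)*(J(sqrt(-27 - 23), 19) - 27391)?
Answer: -666961926 - 15565530*I*sqrt(2) ≈ -6.6696e+8 - 2.2013e+7*I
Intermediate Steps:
R = 3666
(24380 + R)*(J(sqrt(-27 - 23), 19) - 27391) = (24380 + 3666)*((-111*sqrt(-27 - 23) + 190*19) - 27391) = 28046*((-555*I*sqrt(2) + 3610) - 27391) = 28046*((3610 - 555*I*sqrt(2)) - 27391) = 28046*(-23781 - 555*I*sqrt(2)) = -666961926 - 15565530*I*sqrt(2)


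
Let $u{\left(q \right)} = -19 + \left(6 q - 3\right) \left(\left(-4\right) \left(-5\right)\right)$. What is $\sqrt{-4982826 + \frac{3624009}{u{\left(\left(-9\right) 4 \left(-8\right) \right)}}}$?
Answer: $\frac{3 i \sqrt{782686352353}}{1189} \approx 2232.2 i$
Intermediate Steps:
$u{\left(q \right)} = -79 + 120 q$ ($u{\left(q \right)} = -19 + \left(-3 + 6 q\right) 20 = -19 + \left(-60 + 120 q\right) = -79 + 120 q$)
$\sqrt{-4982826 + \frac{3624009}{u{\left(\left(-9\right) 4 \left(-8\right) \right)}}} = \sqrt{-4982826 + \frac{3624009}{-79 + 120 \left(-9\right) 4 \left(-8\right)}} = \sqrt{-4982826 + \frac{3624009}{-79 + 120 \left(\left(-36\right) \left(-8\right)\right)}} = \sqrt{-4982826 + \frac{3624009}{-79 + 120 \cdot 288}} = \sqrt{-4982826 + \frac{3624009}{-79 + 34560}} = \sqrt{-4982826 + \frac{3624009}{34481}} = \sqrt{- \frac{171809199297}{34481}} = \frac{3 i \sqrt{782686352353}}{1189}$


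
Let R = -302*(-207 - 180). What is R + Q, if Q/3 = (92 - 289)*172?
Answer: 15222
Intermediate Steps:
R = 116874 (R = -302*(-387) = 116874)
Q = -101652 (Q = 3*((92 - 289)*172) = 3*(-197*172) = 3*(-33884) = -101652)
R + Q = 116874 - 101652 = 15222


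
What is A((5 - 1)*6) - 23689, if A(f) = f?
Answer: -23665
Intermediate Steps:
A((5 - 1)*6) - 23689 = (5 - 1)*6 - 23689 = 4*6 - 23689 = 24 - 23689 = -23665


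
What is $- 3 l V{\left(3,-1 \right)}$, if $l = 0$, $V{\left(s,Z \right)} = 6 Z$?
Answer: $0$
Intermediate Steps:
$- 3 l V{\left(3,-1 \right)} = \left(-3\right) 0 \cdot 6 \left(-1\right) = 0 \left(-6\right) = 0$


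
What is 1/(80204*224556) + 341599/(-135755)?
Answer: -6152296856813221/2444986840755120 ≈ -2.5163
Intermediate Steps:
1/(80204*224556) + 341599/(-135755) = (1/80204)*(1/224556) + 341599*(-1/135755) = 1/18010289424 - 341599/135755 = -6152296856813221/2444986840755120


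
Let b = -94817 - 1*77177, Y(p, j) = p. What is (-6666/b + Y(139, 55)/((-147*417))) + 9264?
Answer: 351335591584/37924677 ≈ 9264.0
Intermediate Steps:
b = -171994 (b = -94817 - 77177 = -171994)
(-6666/b + Y(139, 55)/((-147*417))) + 9264 = (-6666/(-171994) + 139/((-147*417))) + 9264 = (-6666*(-1/171994) + 139/(-61299)) + 9264 = (3333/85997 + 139*(-1/61299)) + 9264 = (3333/85997 - 1/441) + 9264 = 1383856/37924677 + 9264 = 351335591584/37924677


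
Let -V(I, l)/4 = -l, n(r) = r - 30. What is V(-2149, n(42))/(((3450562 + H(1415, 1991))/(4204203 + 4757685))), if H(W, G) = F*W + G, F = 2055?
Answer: 71695104/1060063 ≈ 67.633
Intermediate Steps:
n(r) = -30 + r
V(I, l) = 4*l (V(I, l) = -(-4)*l = 4*l)
H(W, G) = G + 2055*W (H(W, G) = 2055*W + G = G + 2055*W)
V(-2149, n(42))/(((3450562 + H(1415, 1991))/(4204203 + 4757685))) = (4*(-30 + 42))/(((3450562 + (1991 + 2055*1415))/(4204203 + 4757685))) = (4*12)/(((3450562 + (1991 + 2907825))/8961888)) = 48/(((3450562 + 2909816)*(1/8961888))) = 48/((6360378*(1/8961888))) = 48/(1060063/1493648) = 48*(1493648/1060063) = 71695104/1060063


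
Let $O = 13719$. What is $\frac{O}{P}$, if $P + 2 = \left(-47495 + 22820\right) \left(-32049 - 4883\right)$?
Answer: $\frac{13719}{911297098} \approx 1.5054 \cdot 10^{-5}$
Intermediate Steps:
$P = 911297098$ ($P = -2 + \left(-47495 + 22820\right) \left(-32049 - 4883\right) = -2 - -911297100 = -2 + 911297100 = 911297098$)
$\frac{O}{P} = \frac{13719}{911297098}$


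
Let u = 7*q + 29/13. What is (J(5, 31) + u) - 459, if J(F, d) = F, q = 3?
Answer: -5600/13 ≈ -430.77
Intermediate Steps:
u = 302/13 (u = 7*3 + 29/13 = 21 + 29*(1/13) = 21 + 29/13 = 302/13 ≈ 23.231)
(J(5, 31) + u) - 459 = (5 + 302/13) - 459 = 367/13 - 459 = -5600/13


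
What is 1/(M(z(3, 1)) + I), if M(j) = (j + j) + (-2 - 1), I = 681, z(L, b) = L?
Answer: 1/684 ≈ 0.0014620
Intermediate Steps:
M(j) = -3 + 2*j (M(j) = 2*j - 3 = -3 + 2*j)
1/(M(z(3, 1)) + I) = 1/((-3 + 2*3) + 681) = 1/((-3 + 6) + 681) = 1/(3 + 681) = 1/684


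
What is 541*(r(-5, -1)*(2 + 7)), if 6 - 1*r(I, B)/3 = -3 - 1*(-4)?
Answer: 73035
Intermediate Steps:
r(I, B) = 15 (r(I, B) = 18 - 3*(-3 - 1*(-4)) = 18 - 3*(-3 + 4) = 18 - 3*1 = 18 - 3 = 15)
541*(r(-5, -1)*(2 + 7)) = 541*(15*(2 + 7)) = 541*(15*9) = 541*135 = 73035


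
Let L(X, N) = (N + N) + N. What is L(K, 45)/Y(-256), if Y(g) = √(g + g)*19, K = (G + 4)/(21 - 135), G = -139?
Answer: -135*I*√2/608 ≈ -0.31401*I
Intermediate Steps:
K = 45/38 (K = (-139 + 4)/(21 - 135) = -135/(-114) = -135*(-1/114) = 45/38 ≈ 1.1842)
L(X, N) = 3*N (L(X, N) = 2*N + N = 3*N)
Y(g) = 19*√2*√g (Y(g) = √(2*g)*19 = (√2*√g)*19 = 19*√2*√g)
L(K, 45)/Y(-256) = (3*45)/((19*√2*√(-256))) = 135/((19*√2*(16*I))) = 135/((304*I*√2)) = 135*(-I*√2/608) = -135*I*√2/608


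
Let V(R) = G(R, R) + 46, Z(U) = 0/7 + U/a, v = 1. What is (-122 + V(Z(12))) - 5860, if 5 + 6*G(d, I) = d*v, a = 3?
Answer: -35617/6 ≈ -5936.2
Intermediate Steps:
G(d, I) = -⅚ + d/6 (G(d, I) = -⅚ + (d*1)/6 = -⅚ + d/6)
Z(U) = U/3 (Z(U) = 0/7 + U/3 = 0*(⅐) + U*(⅓) = 0 + U/3 = U/3)
V(R) = 271/6 + R/6 (V(R) = (-⅚ + R/6) + 46 = 271/6 + R/6)
(-122 + V(Z(12))) - 5860 = (-122 + (271/6 + ((⅓)*12)/6)) - 5860 = (-122 + (271/6 + (⅙)*4)) - 5860 = (-122 + (271/6 + ⅔)) - 5860 = (-122 + 275/6) - 5860 = -457/6 - 5860 = -35617/6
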